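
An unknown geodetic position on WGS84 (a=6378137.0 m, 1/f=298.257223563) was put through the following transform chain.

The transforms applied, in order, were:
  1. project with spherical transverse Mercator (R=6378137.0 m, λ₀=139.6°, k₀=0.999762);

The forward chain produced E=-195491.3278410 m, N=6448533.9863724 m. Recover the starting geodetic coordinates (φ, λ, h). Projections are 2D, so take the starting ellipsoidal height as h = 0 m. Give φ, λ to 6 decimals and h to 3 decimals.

start: E=-195491.3278, N=6448533.9864 m
→ tm⁻¹: φ=57.89900600°, λ=136.29377600°

φ=57.899006°, λ=136.293776°, h=0.000 m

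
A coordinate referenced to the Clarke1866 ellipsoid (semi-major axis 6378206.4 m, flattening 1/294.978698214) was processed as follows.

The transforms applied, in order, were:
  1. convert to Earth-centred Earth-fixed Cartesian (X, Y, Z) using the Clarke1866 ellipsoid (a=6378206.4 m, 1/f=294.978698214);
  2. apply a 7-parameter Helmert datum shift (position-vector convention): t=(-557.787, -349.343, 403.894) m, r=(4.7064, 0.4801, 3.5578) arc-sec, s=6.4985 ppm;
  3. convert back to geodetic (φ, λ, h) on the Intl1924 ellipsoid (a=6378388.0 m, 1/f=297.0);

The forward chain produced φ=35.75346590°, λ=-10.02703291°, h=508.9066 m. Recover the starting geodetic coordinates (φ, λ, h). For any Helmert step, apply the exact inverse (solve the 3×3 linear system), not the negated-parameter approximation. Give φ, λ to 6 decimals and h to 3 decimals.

φ=35.749552°, λ=-10.022241°, h=859.576 m

start: φ=35.753466°, λ=-10.027033°, h=508.907 m
→ ECEF (a=6378388.000, f=1/297.0): X=5103510.1545, Y=-902369.5123, Z=3706382.3860
→ Helmert⁻¹: X=5104010.5882, Y=-902017.7846, Z=3705986.8704
→ geod (Bowring, a=6378206.400): φ=35.74955200°, λ=-10.02224100°, h=859.5760 m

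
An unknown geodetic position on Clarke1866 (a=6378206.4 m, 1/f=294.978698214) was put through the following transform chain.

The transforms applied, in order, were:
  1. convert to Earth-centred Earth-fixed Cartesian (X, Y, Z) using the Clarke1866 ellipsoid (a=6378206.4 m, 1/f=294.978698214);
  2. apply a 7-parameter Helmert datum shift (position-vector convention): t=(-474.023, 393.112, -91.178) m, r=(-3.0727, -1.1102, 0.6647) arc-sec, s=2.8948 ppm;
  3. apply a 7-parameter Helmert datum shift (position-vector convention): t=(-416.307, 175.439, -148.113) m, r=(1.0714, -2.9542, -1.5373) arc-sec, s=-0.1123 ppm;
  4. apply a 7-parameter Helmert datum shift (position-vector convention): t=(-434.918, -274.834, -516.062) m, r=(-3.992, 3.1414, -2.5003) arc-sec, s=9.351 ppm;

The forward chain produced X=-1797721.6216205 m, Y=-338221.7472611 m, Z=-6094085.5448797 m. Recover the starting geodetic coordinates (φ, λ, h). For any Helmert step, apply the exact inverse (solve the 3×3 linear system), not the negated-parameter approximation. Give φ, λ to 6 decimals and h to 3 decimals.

φ=-73.407434°, λ=-169.332921°, h=3189.538 m

start: X=-1797721.6216, Y=-338221.7473, Z=-6094085.5449 m
→ Helmert⁻¹: X=-1797172.9977, Y=-337847.6051, Z=-6093546.4119
→ Helmert⁻¹: X=-1796841.6443, Y=-338068.1247, Z=-6093371.4921
→ Helmert⁻¹: X=-1796396.3080, Y=-338363.6975, Z=-6093258.0470
→ geod (Bowring, a=6378206.400): φ=-73.40743400°, λ=-169.33292100°, h=3189.5380 m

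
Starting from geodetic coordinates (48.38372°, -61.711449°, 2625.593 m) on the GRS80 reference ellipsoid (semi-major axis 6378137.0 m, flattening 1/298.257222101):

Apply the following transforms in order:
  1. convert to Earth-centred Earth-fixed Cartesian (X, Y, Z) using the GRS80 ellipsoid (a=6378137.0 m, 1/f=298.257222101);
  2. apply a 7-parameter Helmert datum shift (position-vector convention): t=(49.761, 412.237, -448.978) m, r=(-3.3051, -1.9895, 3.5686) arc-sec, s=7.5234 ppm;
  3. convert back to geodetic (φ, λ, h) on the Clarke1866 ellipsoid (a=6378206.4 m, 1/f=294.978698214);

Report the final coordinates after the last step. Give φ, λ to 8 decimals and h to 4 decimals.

start: φ=48.383720°, λ=-61.711449°, h=2625.593 m
→ ECEF (a=6378137.000, f=1/298.257222101): X=2012069.4505, Y=-3738607.9850, Z=4747282.9078
→ Helmert 7p (PV): X=2012153.2418, Y=-3738112.9948, Z=4746948.9592
→ geod (Bowring, a=6378206.400): φ=48.38651343°, λ=-61.70728716°, h=2176.2132 m

φ=48.38651343°, λ=-61.70728716°, h=2176.2132 m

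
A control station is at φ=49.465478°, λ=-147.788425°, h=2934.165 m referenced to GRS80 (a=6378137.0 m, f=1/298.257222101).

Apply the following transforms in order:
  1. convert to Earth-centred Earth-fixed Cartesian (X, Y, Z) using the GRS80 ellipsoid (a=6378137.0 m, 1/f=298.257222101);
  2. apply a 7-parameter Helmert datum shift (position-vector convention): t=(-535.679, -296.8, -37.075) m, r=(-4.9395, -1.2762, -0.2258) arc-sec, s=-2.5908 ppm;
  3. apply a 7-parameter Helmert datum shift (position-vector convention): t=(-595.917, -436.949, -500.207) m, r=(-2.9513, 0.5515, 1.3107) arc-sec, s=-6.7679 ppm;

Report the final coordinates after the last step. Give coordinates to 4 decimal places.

X=-3516703.2007 m, Y=-2215429.8479 m, Z=4826082.3302 m

start: φ=49.465478°, λ=-147.788425°, h=2934.165 m
→ ECEF (a=6378137.000, f=1/298.257222101): X=-3515599.2026, Y=-2214882.9774, Z=4826592.3992
→ Helmert 7p (PV): X=-3516158.0610, Y=-2215054.6067, Z=4826574.1083
→ Helmert 7p (PV): X=-3516703.2007, Y=-2215429.8479, Z=4826082.3302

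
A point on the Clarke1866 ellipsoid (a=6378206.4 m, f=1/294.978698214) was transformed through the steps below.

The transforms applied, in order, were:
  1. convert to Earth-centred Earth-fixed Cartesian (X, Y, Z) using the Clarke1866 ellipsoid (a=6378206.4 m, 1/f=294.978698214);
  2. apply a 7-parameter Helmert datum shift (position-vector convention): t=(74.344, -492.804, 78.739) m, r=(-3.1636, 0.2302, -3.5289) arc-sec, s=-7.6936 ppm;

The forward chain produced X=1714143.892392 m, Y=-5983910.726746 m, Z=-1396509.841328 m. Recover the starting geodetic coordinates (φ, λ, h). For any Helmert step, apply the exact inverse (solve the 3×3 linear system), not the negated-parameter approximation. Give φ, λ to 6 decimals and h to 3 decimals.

start: X=1714143.8924, Y=-5983910.7267, Z=-1396509.8413 m
→ Helmert⁻¹: X=1714186.6624, Y=-5983413.2080, Z=-1396689.1831
→ geod (Bowring, a=6378206.400): φ=-12.73099700°, λ=-74.01353400°, h=1738.7750 m

φ=-12.730997°, λ=-74.013534°, h=1738.775 m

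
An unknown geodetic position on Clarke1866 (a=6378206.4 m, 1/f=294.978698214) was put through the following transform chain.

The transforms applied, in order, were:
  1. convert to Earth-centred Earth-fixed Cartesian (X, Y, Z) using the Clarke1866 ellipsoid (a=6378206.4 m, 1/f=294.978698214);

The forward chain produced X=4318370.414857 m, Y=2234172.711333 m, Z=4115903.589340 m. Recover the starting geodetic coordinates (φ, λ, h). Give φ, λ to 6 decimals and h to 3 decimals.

φ=40.440916°, λ=27.355453°, h=1130.516 m

start: X=4318370.4149, Y=2234172.7113, Z=4115903.5893 m
→ geod (Bowring, a=6378206.400): φ=40.44091600°, λ=27.35545300°, h=1130.5160 m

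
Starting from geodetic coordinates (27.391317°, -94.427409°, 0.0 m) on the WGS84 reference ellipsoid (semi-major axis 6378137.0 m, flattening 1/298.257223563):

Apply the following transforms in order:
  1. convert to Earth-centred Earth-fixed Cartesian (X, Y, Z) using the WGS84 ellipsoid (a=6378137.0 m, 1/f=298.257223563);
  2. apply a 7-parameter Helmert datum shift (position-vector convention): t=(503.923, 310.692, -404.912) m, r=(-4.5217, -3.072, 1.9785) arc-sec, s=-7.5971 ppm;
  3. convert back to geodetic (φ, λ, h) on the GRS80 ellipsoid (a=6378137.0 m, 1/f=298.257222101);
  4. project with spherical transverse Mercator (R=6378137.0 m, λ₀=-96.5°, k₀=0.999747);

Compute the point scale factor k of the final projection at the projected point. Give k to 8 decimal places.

start: φ=27.391317°, λ=-94.427409°, h=0.000 m
→ ECEF (a=6378137.000, f=1/298.257223563): X=-437475.0039, Y=-5650158.3772, Z=2916782.5500
→ Helmert 7p (PV): X=-436957.0019, Y=-5649745.0160, Z=2916472.8242
→ geod (Bowring, a=6378137.000): φ=27.39071224°, λ=-94.42250970°, h=-543.9019 m
→ into tm (λ₀=-96.5°): φ=27.39071224°, λ−λ₀=2.07749030°
scale k = 1.00026527

1.00026527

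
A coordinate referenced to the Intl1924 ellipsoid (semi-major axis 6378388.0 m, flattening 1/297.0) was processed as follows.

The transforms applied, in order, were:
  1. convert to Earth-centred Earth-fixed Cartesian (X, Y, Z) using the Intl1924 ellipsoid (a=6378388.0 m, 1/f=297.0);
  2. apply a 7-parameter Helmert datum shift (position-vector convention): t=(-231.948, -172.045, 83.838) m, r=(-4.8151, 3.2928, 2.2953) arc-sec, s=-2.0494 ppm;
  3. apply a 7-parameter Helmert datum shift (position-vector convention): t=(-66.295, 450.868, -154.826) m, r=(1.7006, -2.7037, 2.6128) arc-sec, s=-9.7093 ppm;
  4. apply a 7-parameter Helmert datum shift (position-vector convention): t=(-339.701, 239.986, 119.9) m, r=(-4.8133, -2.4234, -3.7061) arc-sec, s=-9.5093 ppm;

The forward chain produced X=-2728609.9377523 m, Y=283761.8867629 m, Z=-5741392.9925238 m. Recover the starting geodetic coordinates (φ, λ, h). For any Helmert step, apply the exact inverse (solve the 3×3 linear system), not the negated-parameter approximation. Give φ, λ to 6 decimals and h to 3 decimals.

φ=-64.615816°, λ=174.067458°, h=2127.181 m

start: X=-2728609.9378, Y=283761.8868, Z=-5741392.9925 m
→ Helmert⁻¹: X=-2728368.7338, Y=283609.5561, Z=-5741528.8171
→ Helmert⁻¹: X=-2728400.6000, Y=283148.6623, Z=-5741396.3072
→ Helmert⁻¹: X=-2728079.4310, Y=283485.6776, Z=-5741528.8450
→ geod (Bowring, a=6378388.000): φ=-64.61581600°, λ=174.06745800°, h=2127.1810 m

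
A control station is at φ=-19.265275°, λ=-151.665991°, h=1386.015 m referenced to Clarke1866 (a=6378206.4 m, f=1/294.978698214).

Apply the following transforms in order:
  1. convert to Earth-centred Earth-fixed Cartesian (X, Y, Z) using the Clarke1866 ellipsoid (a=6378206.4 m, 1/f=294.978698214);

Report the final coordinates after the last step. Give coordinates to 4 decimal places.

start: φ=-19.265275°, λ=-151.665991°, h=1386.015 m
→ ECEF (a=6378206.400, f=1/294.978698214): X=-5302793.8955, Y=-2859321.7575, Z=-2091423.8344

X=-5302793.8955 m, Y=-2859321.7575 m, Z=-2091423.8344 m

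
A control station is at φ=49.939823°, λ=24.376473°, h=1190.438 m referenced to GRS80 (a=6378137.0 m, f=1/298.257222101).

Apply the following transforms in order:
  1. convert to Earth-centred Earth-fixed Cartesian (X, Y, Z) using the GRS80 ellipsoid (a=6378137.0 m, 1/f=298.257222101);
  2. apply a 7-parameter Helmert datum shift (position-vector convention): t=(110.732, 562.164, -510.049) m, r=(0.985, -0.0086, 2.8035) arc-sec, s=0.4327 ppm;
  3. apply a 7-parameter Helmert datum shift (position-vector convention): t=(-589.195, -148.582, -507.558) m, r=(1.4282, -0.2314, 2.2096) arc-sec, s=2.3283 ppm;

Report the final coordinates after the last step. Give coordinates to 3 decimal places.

X=3746512.311 m, Y=1698324.607 m, Z=4858415.075 m

start: φ=49.939823°, λ=24.376473°, h=1190.438 m
→ ECEF (a=6378137.000, f=1/298.257222101): X=3747027.3535, Y=1697872.1151, Z=4859395.0377
→ Helmert 7p (PV): X=3747116.4272, Y=1698462.7368, Z=4858895.3556
→ Helmert 7p (PV): X=3746512.3108, Y=1698324.6066, Z=4858415.0747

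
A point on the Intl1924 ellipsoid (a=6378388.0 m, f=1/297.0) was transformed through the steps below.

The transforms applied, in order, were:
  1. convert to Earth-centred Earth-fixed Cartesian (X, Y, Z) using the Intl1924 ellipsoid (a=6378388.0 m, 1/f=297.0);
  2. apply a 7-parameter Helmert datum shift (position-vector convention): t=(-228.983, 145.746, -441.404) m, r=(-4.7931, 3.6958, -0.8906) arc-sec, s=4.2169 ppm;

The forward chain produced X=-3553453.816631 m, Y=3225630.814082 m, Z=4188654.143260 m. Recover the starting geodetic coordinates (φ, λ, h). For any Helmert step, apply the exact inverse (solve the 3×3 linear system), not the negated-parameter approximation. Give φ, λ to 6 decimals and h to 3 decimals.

φ=41.310462°, λ=137.769714°, h=960.942 m

start: X=-3553453.8166, Y=3225630.8141, Z=4188654.1433 m
→ Helmert⁻¹: X=-3553298.8354, Y=3225358.7799, Z=4189089.1648
→ geod (Bowring, a=6378388.000): φ=41.31046200°, λ=137.76971400°, h=960.9420 m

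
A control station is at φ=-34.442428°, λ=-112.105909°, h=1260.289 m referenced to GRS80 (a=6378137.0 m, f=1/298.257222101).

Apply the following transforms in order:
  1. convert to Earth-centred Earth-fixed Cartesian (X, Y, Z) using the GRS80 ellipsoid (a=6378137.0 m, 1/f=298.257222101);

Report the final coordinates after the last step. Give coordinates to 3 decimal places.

start: φ=-34.442428°, λ=-112.105909°, h=1260.289 m
→ ECEF (a=6378137.000, f=1/298.257222101): X=-1981962.5920, Y=-4879541.5507, Z=-3587739.6212

X=-1981962.592 m, Y=-4879541.551 m, Z=-3587739.621 m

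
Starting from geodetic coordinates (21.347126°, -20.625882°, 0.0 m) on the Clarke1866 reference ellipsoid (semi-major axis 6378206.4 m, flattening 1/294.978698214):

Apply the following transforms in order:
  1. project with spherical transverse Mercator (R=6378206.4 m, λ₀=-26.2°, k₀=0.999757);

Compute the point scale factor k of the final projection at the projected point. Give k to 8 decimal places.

1.00387363

start: φ=21.347126°, λ=-20.625882°, h=0.000 m
→ into tm (λ₀=-26.2°): φ=21.34712600°, λ−λ₀=5.57411800°
scale k = 1.00387363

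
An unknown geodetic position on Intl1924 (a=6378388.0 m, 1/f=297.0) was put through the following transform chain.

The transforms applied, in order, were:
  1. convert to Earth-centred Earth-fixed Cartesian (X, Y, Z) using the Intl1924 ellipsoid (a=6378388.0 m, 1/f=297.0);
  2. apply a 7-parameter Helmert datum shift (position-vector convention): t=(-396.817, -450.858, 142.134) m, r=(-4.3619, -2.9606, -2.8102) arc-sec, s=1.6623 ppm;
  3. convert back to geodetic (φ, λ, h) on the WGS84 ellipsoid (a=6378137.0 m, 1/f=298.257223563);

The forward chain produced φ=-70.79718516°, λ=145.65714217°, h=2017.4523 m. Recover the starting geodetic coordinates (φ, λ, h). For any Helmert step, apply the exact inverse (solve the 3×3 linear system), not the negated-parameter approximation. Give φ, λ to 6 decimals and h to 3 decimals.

φ=-70.797378°, λ=145.640166°, h=1947.161 m

start: φ=-70.797185°, λ=145.657142°, h=2017.452 m
→ ECEF (a=6378137.000, f=1/298.257223563): X=-1737889.3009, Y=1187413.5490, Z=-6002781.9340
→ Helmert⁻¹: X=-1737591.9422, Y=1187965.7022, Z=-6002864.0270
→ geod (Bowring, a=6378388.000): φ=-70.79737800°, λ=145.64016600°, h=1947.1610 m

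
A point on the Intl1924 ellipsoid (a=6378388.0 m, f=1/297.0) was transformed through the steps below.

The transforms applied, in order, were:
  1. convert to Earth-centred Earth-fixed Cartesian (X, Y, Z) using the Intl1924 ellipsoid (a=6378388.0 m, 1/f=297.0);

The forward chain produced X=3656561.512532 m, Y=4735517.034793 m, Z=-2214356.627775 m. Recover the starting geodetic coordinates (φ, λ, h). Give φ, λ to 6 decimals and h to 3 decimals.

φ=-20.436164°, λ=52.326232°, h=3782.950 m

start: X=3656561.5125, Y=4735517.0348, Z=-2214356.6278 m
→ geod (Bowring, a=6378388.000): φ=-20.43616400°, λ=52.32623200°, h=3782.9500 m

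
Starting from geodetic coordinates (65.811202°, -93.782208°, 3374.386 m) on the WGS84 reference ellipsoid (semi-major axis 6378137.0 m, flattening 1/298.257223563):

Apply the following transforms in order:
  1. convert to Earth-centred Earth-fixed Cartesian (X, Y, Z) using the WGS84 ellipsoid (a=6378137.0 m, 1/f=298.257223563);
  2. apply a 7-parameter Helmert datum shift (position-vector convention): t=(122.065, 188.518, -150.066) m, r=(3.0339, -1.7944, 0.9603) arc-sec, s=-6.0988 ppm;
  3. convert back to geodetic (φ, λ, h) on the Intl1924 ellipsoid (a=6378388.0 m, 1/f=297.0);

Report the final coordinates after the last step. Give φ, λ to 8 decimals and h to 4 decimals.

start: φ=65.811202°, λ=-93.782208°, h=3374.386 m
→ ECEF (a=6378137.000, f=1/298.257223563): X=-172964.3333, Y=-2616388.9966, Z=5798431.3337
→ Helmert 7p (PV): X=-172879.4756, Y=-2616270.6142, Z=5798205.9160
→ geod (Bowring, a=6378388.000): φ=65.81199930°, λ=-93.78052836°, h=2943.0519 m

φ=65.81199930°, λ=-93.78052836°, h=2943.0519 m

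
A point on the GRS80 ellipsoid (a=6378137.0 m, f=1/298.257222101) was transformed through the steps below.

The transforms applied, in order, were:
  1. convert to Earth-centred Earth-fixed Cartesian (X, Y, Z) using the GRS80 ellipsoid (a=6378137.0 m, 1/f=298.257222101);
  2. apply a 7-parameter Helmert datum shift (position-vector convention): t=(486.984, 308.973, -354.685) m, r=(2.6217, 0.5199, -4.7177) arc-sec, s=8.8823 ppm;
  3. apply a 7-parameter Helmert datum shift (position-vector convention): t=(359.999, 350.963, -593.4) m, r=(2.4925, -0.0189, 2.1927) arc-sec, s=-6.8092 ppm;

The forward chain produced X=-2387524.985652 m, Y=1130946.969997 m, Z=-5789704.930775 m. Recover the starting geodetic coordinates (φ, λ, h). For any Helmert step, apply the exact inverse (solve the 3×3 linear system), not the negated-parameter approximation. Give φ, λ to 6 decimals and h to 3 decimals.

start: X=-2387524.9857, Y=1130946.9700, Z=-5789704.9308 m
→ Helmert⁻¹: X=-2387889.7564, Y=1130559.1338, Z=-5789164.3931
→ Helmert⁻¹: X=-2388366.7834, Y=1130111.9174, Z=-5788778.6747
→ geod (Bowring, a=6378137.000): φ=-65.61103000°, λ=154.67772700°, h=2861.8100 m

φ=-65.611030°, λ=154.677727°, h=2861.810 m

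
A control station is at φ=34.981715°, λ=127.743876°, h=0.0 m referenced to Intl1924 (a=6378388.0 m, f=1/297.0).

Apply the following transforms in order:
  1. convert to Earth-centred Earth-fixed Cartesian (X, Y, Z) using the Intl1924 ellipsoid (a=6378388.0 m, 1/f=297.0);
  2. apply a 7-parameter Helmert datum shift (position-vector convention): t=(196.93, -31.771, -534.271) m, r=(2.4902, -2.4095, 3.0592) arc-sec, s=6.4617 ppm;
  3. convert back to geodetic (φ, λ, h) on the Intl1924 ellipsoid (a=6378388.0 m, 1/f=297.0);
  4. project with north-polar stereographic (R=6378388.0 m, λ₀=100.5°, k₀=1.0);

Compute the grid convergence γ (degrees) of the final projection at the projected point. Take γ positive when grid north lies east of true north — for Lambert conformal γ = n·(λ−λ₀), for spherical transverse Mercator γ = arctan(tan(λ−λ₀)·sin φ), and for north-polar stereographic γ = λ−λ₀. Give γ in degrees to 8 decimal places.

27.24389552

start: φ=34.981715°, λ=127.743876°, h=0.000 m
→ ECEF (a=6378388.000, f=1/297.0): X=-3202568.6596, Y=4137088.1362, Z=3636261.5107
→ Helmert 7p (PV): X=-3202496.2605, Y=4136991.6986, Z=3635763.2715
→ geod (Bowring, a=6378388.000): φ=34.97865832°, λ=127.74389552°, h=-384.4314 m
→ into stereo (λ₀=100.5°): φ=34.97865832°, λ−λ₀=27.24389552°
convergence γ = 27.24389552°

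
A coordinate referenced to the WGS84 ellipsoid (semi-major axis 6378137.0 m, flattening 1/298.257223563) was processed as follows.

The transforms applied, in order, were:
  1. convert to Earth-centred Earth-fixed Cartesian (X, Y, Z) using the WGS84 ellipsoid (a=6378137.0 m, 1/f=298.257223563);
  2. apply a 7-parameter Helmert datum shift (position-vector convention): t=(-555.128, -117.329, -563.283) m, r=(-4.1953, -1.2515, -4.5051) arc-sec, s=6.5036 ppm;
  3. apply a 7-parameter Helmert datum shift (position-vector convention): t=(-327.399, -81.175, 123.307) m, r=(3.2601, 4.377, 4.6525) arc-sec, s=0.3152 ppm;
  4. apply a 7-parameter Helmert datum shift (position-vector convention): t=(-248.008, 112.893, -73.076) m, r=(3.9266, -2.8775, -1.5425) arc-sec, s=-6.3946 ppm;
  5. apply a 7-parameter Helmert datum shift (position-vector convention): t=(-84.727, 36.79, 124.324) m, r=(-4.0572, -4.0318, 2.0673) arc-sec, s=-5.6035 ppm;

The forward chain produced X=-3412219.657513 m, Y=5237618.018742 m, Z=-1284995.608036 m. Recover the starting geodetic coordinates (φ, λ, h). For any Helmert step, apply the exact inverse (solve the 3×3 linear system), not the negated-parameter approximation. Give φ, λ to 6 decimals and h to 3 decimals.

φ=-11.689096°, λ=123.073947°, h=3857.593 m

start: X=-3412219.6575, Y=5237618.0187, Z=-1284995.6080 m
→ Helmert⁻¹: X=-3412126.6724, Y=5237670.0508, Z=-1284957.4131
→ Helmert⁻¹: X=-3411957.5754, Y=5237540.6736, Z=-1284944.6604
→ Helmert⁻¹: X=-3411483.6875, Y=5237676.8335, Z=-1285222.7387
→ Helmert⁻¹: X=-3411028.5687, Y=5237711.7232, Z=-1284523.8727
→ geod (Bowring, a=6378137.000): φ=-11.68909600°, λ=123.07394700°, h=3857.5930 m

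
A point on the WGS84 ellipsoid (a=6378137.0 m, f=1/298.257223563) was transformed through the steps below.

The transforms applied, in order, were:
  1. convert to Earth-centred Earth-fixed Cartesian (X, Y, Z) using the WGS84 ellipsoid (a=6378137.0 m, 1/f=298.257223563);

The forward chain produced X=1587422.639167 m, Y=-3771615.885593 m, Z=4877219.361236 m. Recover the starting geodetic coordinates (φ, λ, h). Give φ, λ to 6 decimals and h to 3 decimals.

start: X=1587422.6392, Y=-3771615.8856, Z=4877219.3612 m
→ geod (Bowring, a=6378137.000): φ=50.19217000°, λ=-67.17442600°, h=934.7440 m

φ=50.192170°, λ=-67.174426°, h=934.744 m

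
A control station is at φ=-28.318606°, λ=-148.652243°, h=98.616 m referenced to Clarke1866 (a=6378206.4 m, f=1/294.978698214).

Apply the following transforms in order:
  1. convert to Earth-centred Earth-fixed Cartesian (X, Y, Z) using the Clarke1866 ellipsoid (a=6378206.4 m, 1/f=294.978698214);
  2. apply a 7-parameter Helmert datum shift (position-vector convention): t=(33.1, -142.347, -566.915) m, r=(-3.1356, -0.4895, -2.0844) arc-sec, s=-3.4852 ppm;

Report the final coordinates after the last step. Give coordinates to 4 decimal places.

X=-4798957.0452 m, Y=-2923439.2024 m, Z=-3008037.7910 m

start: φ=-28.318606°, λ=-148.652243°, h=98.616 m
→ ECEF (a=6378206.400, f=1/294.978698214): X=-4798984.4667, Y=-2923309.8200, Z=-3007514.4085
→ Helmert 7p (PV): X=-4798957.0452, Y=-2923439.2024, Z=-3008037.7910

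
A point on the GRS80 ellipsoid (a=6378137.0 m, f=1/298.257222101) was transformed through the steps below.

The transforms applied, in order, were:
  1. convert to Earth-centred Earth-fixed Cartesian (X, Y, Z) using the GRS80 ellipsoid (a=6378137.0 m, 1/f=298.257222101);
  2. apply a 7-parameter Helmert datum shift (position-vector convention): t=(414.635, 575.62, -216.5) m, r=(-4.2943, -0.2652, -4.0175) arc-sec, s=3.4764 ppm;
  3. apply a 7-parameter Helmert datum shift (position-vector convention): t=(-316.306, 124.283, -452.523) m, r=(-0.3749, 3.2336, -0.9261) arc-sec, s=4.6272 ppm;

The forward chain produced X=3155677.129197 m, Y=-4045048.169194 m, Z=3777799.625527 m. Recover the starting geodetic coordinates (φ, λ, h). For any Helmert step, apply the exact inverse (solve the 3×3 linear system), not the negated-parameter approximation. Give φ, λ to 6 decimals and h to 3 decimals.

start: X=3155677.1292, Y=-4045048.1692, Z=3777799.6255 m
→ Helmert⁻¹: X=3155937.7622, Y=-4045146.4320, Z=3778276.7890
→ Helmert⁻¹: X=3155595.8155, Y=-4045725.1884, Z=3778391.8669
→ geod (Bowring, a=6378137.000): φ=36.55204600°, λ=-52.04638400°, h=1370.5250 m

φ=36.552046°, λ=-52.046384°, h=1370.525 m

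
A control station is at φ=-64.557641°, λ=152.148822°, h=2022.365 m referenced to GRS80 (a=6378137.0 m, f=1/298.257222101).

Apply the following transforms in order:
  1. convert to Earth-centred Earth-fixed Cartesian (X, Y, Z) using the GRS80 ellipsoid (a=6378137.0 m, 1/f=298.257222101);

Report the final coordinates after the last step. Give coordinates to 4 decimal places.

start: φ=-64.557641°, λ=152.148822°, h=2022.365 m
→ ECEF (a=6378137.000, f=1/298.257222101): X=-2430075.5822, Y=1284008.8088, Z=-5738520.9303

X=-2430075.5822 m, Y=1284008.8088 m, Z=-5738520.9303 m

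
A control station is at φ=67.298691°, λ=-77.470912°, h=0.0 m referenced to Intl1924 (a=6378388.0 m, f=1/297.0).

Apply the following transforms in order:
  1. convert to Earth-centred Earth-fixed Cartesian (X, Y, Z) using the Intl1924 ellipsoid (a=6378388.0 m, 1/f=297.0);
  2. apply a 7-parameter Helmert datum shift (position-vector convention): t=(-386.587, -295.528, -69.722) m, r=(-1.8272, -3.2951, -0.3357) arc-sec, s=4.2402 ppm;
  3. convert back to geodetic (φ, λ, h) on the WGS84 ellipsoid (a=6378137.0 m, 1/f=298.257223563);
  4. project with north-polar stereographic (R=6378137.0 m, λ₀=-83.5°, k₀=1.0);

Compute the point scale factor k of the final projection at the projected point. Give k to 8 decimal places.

1.04030292

start: φ=67.298691°, λ=-77.470912°, h=0.000 m
→ ECEF (a=6378388.000, f=1/297.0): X=535540.4484, Y=-2409876.3469, Z=5861483.7653
→ Helmert 7p (PV): X=535058.5719, Y=-2410131.0406, Z=5861468.8005
→ geod (Bowring, a=6378137.000): φ=67.29686217°, λ=-77.48311128°, h=215.1077 m
→ into stereo (λ₀=-83.5°): φ=67.29686217°, λ−λ₀=6.01688872°
scale k = 1.04030292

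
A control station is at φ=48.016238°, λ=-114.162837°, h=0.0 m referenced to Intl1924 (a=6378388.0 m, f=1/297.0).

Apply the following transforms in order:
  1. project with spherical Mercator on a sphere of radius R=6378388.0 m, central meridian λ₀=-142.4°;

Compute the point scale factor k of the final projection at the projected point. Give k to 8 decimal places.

start: φ=48.016238°, λ=-114.162837°, h=0.000 m
→ into merc (λ₀=-142.4°): φ=48.01623800°, λ−λ₀=28.23716300°
scale k = 1.49494715

1.49494715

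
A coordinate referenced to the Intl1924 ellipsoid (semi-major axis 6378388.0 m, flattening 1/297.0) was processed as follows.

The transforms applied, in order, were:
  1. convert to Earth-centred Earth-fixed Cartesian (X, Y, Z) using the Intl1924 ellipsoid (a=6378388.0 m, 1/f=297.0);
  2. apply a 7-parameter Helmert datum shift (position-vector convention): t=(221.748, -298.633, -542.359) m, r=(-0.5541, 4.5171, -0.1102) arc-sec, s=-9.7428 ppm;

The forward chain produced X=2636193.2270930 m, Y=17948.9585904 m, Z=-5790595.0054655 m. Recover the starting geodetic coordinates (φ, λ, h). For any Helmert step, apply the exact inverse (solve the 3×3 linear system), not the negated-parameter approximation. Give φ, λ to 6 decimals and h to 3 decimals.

φ=-65.665812°, λ=0.396975°, h=1347.852 m

start: X=2636193.2271, Y=17948.9586, Z=-5790595.0055 m
→ Helmert⁻¹: X=2636123.9507, Y=18264.7319, Z=-5790051.2794
→ geod (Bowring, a=6378388.000): φ=-65.66581200°, λ=0.39697500°, h=1347.8520 m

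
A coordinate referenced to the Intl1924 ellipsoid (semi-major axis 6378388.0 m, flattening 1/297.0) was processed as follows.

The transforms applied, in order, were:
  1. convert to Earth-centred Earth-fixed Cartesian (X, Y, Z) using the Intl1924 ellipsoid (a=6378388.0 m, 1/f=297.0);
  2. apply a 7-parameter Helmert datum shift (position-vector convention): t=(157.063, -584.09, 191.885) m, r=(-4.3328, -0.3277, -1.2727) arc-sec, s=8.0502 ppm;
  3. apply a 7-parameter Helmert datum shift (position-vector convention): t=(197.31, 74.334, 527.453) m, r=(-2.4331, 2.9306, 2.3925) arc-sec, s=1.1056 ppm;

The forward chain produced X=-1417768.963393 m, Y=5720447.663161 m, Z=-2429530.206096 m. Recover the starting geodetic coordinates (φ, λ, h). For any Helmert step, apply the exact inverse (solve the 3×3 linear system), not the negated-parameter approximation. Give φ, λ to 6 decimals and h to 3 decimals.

φ=-22.542145°, λ=103.921195°, h=151.208 m

start: X=-1417768.9634, Y=5720447.6632, Z=-2429530.2061 m
→ Helmert⁻¹: X=-1417863.8282, Y=5720412.1151, Z=-2430007.6394
→ Helmert⁻¹: X=-1418048.6365, Y=5720992.4465, Z=-2430057.5328
→ geod (Bowring, a=6378388.000): φ=-22.54214500°, λ=103.92119500°, h=151.2080 m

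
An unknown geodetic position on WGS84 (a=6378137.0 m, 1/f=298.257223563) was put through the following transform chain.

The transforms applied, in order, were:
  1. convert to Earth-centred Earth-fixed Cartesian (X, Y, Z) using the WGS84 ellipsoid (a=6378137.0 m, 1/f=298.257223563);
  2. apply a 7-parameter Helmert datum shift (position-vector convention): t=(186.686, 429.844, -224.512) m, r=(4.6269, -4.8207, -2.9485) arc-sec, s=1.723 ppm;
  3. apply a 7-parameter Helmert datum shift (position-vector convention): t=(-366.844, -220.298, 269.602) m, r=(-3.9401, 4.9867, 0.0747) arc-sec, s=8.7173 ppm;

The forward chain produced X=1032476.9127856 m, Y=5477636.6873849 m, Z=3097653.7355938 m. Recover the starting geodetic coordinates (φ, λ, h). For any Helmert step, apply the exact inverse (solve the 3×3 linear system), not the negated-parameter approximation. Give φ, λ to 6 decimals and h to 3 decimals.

start: X=1032476.9128, Y=5477636.6874, Z=3097653.7356 m
→ Helmert⁻¹: X=1032761.8516, Y=5477749.6910, Z=3097486.7380
→ Helmert⁻¹: X=1032567.4829, Y=5477394.6538, Z=3097558.9121
→ geod (Bowring, a=6378137.000): φ=29.22577200°, λ=79.32421100°, h=3676.7020 m

φ=29.225772°, λ=79.324211°, h=3676.702 m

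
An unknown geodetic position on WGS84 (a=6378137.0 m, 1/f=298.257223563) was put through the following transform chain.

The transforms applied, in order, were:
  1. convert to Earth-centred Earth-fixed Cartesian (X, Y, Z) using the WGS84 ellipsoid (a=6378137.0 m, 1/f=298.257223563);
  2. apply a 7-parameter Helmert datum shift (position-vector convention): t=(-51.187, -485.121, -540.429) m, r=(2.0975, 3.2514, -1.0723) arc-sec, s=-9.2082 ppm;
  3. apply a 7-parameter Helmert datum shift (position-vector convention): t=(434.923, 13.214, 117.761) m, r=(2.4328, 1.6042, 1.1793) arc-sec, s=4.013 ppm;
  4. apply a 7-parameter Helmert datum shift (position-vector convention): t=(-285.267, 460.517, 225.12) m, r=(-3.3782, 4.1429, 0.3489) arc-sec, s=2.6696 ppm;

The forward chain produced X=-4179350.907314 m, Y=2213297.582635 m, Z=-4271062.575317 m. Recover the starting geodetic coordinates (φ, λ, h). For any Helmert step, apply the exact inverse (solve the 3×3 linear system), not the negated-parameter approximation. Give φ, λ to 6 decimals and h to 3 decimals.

φ=-42.277660°, λ=152.094742°, h=3860.658 m

start: X=-4179350.9073, Y=2213297.5826, Z=-4271062.5753 m
→ Helmert⁻¹: X=-4178964.9497, Y=2212908.1827, Z=-4271323.9857
→ Helmert⁻¹: X=-4179337.2281, Y=2212859.6031, Z=-4271483.2095
→ Helmert⁻¹: X=-4179268.7055, Y=2213299.9463, Z=-4271070.4943
→ geod (Bowring, a=6378137.000): φ=-42.27766000°, λ=152.09474200°, h=3860.6580 m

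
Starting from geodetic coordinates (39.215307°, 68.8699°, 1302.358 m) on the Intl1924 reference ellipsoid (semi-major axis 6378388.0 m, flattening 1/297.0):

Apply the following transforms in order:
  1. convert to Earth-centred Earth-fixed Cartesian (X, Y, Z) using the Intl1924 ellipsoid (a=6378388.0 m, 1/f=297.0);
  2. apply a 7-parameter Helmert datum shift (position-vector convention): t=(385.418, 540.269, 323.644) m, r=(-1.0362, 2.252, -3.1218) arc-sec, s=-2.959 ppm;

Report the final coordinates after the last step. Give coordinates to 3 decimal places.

start: φ=39.215307°, λ=68.869900°, h=1302.358 m
→ ECEF (a=6378388.000, f=1/297.0): X=1784223.2294, Y=4616699.7885, Z=4011754.4614
→ Helmert 7p (PV): X=1784717.0413, Y=4617219.5462, Z=4012023.5620

X=1784717.041 m, Y=4617219.546 m, Z=4012023.562 m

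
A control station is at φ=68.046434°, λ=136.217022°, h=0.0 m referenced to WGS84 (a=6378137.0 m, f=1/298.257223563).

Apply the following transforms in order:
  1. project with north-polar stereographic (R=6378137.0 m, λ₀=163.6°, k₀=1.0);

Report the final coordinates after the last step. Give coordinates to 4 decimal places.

start: φ=68.046434°, λ=136.217022°, h=0.000 m
→ stereo (R=6378137.0, λ₀=163.6°): E=-1137975.7719, N=-2196975.0810

E=-1137975.7719 m, N=-2196975.0810 m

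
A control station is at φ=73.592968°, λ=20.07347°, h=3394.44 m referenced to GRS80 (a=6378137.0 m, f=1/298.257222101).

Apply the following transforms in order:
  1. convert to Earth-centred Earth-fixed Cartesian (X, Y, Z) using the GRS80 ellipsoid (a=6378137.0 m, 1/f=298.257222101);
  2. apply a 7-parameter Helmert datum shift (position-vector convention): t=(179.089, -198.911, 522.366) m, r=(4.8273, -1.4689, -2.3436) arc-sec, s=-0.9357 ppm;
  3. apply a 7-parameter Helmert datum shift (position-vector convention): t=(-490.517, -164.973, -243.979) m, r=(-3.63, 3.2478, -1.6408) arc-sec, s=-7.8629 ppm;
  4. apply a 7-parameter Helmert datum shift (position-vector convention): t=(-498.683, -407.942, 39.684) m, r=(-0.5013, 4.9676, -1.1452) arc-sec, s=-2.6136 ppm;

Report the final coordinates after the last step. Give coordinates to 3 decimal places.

X=1697646.540 m, Y=619742.083 m, Z=6099713.483 m

start: φ=73.592968°, λ=20.073470°, h=3394.440 m
→ ECEF (a=6378137.000, f=1/298.257222101): X=1698261.0891, Y=620583.7936, Z=6099518.4668
→ Helmert 7p (PV): X=1698402.2029, Y=620222.2567, Z=6100061.7432
→ Helmert 7p (PV): X=1697999.3147, Y=620146.2491, Z=6099732.1426
→ Helmert 7p (PV): X=1697646.5401, Y=619742.0834, Z=6099713.4833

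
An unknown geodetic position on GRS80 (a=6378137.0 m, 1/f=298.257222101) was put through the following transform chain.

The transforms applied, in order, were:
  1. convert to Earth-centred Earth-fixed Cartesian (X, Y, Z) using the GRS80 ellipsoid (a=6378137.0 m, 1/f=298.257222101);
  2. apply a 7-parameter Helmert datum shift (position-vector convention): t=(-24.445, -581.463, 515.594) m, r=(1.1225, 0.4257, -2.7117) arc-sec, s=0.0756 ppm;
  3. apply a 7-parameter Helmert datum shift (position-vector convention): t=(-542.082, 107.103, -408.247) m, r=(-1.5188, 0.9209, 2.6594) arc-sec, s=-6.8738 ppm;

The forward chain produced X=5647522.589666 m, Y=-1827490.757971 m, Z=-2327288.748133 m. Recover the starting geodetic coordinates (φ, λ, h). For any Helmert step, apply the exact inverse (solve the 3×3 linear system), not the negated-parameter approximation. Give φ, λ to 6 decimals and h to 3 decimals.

φ=-21.539217°, λ=-17.925004°, h=947.979 m

start: X=5647522.5897, Y=-1827490.7580, Z=-2327288.7481 m
→ Helmert⁻¹: X=5648090.3200, Y=-1827666.1115, Z=-2326884.7368
→ Helmert⁻¹: X=5648143.1607, Y=-1827022.9217, Z=-2327378.5552
→ geod (Bowring, a=6378137.000): φ=-21.53921700°, λ=-17.92500400°, h=947.9790 m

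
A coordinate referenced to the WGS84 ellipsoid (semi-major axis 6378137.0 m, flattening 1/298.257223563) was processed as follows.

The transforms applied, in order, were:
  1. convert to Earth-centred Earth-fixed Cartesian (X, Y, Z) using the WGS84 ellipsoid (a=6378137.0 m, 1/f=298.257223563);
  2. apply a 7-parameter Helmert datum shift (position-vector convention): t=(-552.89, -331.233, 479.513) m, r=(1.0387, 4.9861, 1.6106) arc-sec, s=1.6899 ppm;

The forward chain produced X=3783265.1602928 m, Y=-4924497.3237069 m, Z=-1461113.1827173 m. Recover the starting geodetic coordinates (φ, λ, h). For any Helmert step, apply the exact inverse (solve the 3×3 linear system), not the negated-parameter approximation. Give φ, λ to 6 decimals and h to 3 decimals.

φ=-13.329027°, λ=-52.460905°, h=2708.958 m

start: X=3783265.1603, Y=-4924497.3237, Z=-1461113.1827 m
→ Helmert⁻¹: X=3783808.5345, Y=-4924194.6745, Z=-1461473.9616
→ geod (Bowring, a=6378137.000): φ=-13.32902700°, λ=-52.46090500°, h=2708.9580 m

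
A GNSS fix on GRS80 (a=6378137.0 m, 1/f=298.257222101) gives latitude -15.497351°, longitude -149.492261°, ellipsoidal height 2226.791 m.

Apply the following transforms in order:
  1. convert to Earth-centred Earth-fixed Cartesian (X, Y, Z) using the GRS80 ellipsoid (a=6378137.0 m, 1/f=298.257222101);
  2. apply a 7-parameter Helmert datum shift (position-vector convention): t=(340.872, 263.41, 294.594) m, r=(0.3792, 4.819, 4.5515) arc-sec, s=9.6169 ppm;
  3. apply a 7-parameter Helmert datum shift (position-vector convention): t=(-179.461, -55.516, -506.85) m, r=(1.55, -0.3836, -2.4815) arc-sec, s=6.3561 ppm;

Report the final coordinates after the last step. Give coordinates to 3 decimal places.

start: φ=-15.497351°, λ=-149.492261°, h=2226.791 m
→ ECEF (a=6378137.000, f=1/298.257222101): X=-5298477.8724, Y=-3122006.0521, Z=-1693789.9040
→ Helmert 7p (PV): X=-5298158.6362, Y=-3121886.4711, Z=-1693393.5481
→ Helmert 7p (PV): X=-5298406.1821, Y=-3121885.3642, Z=-1693944.4747

X=-5298406.182 m, Y=-3121885.364 m, Z=-1693944.475 m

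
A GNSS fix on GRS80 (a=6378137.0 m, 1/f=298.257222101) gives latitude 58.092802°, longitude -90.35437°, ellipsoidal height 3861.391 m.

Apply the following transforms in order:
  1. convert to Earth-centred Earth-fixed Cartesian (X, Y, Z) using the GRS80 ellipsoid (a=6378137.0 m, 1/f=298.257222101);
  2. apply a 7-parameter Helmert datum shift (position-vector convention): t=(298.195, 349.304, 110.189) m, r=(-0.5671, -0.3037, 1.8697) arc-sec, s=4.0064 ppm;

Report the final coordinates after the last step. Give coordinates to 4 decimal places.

X=-20592.3420 m, Y=-3380919.2915 m, Z=5394626.9666 m

start: φ=58.092802°, λ=-90.354370°, h=3861.391 m
→ ECEF (a=6378137.000, f=1/298.257222101): X=-20913.1603, Y=-3381269.6908, Z=5394485.8995
→ Helmert 7p (PV): X=-20592.3420, Y=-3380919.2915, Z=5394626.9666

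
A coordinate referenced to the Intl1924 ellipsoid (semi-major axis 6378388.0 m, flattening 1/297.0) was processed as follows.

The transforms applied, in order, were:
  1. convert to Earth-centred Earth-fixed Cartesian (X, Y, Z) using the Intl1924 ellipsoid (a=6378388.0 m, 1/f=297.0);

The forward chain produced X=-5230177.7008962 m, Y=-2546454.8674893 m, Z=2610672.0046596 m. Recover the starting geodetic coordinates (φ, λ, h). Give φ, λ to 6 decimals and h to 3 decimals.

φ=24.314688°, λ=-154.039600°, h=1339.184 m

start: X=-5230177.7009, Y=-2546454.8675, Z=2610672.0047 m
→ geod (Bowring, a=6378388.000): φ=24.31468800°, λ=-154.03960000°, h=1339.1840 m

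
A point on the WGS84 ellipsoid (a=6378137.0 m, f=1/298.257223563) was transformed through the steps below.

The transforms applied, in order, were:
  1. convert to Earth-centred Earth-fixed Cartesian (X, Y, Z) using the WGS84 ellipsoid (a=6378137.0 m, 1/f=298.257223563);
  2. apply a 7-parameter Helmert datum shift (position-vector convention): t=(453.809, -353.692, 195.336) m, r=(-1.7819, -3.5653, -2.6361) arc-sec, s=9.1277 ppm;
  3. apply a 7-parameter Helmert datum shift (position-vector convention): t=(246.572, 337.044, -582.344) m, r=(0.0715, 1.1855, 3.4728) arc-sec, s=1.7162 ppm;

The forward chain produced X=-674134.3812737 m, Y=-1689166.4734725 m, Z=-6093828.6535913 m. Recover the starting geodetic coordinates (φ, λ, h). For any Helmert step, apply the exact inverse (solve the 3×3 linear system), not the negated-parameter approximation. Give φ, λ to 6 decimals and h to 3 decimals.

φ=-73.484391°, λ=-111.780156°, h=577.072 m

start: X=-674134.3813, Y=-1689166.4735, Z=-6093828.6536 m
→ Helmert⁻¹: X=-674373.2205, Y=-1689491.3760, Z=-6093239.1427
→ Helmert⁻¹: X=-674904.6077, Y=-1689078.2515, Z=-6093381.7861
→ geod (Bowring, a=6378137.000): φ=-73.48439100°, λ=-111.78015600°, h=577.0720 m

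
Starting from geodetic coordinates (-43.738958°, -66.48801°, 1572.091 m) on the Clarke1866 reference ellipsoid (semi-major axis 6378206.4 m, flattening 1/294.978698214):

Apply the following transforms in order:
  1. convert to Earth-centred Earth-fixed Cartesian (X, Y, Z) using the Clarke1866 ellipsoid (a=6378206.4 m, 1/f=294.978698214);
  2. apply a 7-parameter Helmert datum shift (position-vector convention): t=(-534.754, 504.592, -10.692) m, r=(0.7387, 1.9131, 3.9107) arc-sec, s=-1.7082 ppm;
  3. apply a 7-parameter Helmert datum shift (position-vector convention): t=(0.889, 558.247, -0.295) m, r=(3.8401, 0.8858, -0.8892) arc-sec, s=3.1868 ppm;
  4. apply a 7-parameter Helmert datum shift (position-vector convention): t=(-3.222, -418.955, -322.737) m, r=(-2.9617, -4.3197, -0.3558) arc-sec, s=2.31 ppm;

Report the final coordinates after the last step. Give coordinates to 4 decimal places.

X=1841405.6153 m, Y=-4232852.9051 m, Z=-4388436.5155 m

start: φ=-43.738958°, λ=-66.488010°, h=1572.091 m
→ ECEF (a=6378206.400, f=1/294.978698214): X=1841848.6536, Y=-4233538.9617, Z=-4388066.5405
→ Helmert 7p (PV): X=1841350.3203, Y=-4232976.5023, Z=-4388101.9815
→ Helmert 7p (PV): X=1841319.9844, Y=-4232357.9880, Z=-4388202.9751
→ Helmert 7p (PV): X=1841405.6153, Y=-4232852.9051, Z=-4388436.5155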